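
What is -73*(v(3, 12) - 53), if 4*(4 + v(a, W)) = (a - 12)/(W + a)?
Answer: 83439/20 ≈ 4172.0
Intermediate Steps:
v(a, W) = -4 + (-12 + a)/(4*(W + a)) (v(a, W) = -4 + ((a - 12)/(W + a))/4 = -4 + ((-12 + a)/(W + a))/4 = -4 + (-12 + a)/(4*(W + a)))
-73*(v(3, 12) - 53) = -73*((-3 - 4*12 - 15/4*3)/(12 + 3) - 53) = -73*((-3 - 48 - 45/4)/15 - 53) = -73*((1/15)*(-249/4) - 53) = -73*(-83/20 - 53) = -73*(-1143/20) = 83439/20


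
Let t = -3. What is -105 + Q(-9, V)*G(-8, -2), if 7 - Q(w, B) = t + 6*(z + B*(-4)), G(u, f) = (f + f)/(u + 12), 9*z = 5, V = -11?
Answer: 457/3 ≈ 152.33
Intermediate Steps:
z = 5/9 (z = (⅑)*5 = 5/9 ≈ 0.55556)
G(u, f) = 2*f/(12 + u) (G(u, f) = (2*f)/(12 + u) = 2*f/(12 + u))
Q(w, B) = 20/3 + 24*B (Q(w, B) = 7 - (-3 + 6*(5/9 + B*(-4))) = 7 - (-3 + 6*(5/9 - 4*B)) = 7 - (-3 + (10/3 - 24*B)) = 7 - (⅓ - 24*B) = 7 + (-⅓ + 24*B) = 20/3 + 24*B)
-105 + Q(-9, V)*G(-8, -2) = -105 + (20/3 + 24*(-11))*(2*(-2)/(12 - 8)) = -105 + (20/3 - 264)*(2*(-2)/4) = -105 - 1544*(-2)/(3*4) = -105 - 772/3*(-1) = -105 + 772/3 = 457/3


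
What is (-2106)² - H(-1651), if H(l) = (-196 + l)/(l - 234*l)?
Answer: 1706159892035/384683 ≈ 4.4352e+6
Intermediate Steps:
H(l) = -(-196 + l)/(233*l) (H(l) = (-196 + l)/((-233*l)) = (-196 + l)*(-1/(233*l)) = -(-196 + l)/(233*l))
(-2106)² - H(-1651) = (-2106)² - (196 - 1*(-1651))/(233*(-1651)) = 4435236 - (-1)*(196 + 1651)/(233*1651) = 4435236 - (-1)*1847/(233*1651) = 4435236 - 1*(-1847/384683) = 4435236 + 1847/384683 = 1706159892035/384683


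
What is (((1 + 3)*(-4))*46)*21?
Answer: -15456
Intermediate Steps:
(((1 + 3)*(-4))*46)*21 = ((4*(-4))*46)*21 = -16*46*21 = -736*21 = -15456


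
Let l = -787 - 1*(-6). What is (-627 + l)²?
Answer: 1982464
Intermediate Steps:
l = -781 (l = -787 + 6 = -781)
(-627 + l)² = (-627 - 781)² = (-1408)² = 1982464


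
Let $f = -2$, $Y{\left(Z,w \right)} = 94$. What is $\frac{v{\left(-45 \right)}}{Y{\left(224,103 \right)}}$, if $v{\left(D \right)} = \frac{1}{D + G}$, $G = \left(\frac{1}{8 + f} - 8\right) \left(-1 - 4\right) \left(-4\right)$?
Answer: $- \frac{3}{56870} \approx -5.2752 \cdot 10^{-5}$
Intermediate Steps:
$G = - \frac{470}{3}$ ($G = \left(\frac{1}{8 - 2} - 8\right) \left(-1 - 4\right) \left(-4\right) = \left(\frac{1}{6} - 8\right) \left(\left(-5\right) \left(-4\right)\right) = \left(\frac{1}{6} - 8\right) 20 = \left(- \frac{47}{6}\right) 20 = - \frac{470}{3} \approx -156.67$)
$v{\left(D \right)} = \frac{1}{- \frac{470}{3} + D}$ ($v{\left(D \right)} = \frac{1}{D - \frac{470}{3}} = \frac{1}{- \frac{470}{3} + D}$)
$\frac{v{\left(-45 \right)}}{Y{\left(224,103 \right)}} = \frac{3 \frac{1}{-470 + 3 \left(-45\right)}}{94} = \frac{3}{-470 - 135} \cdot \frac{1}{94} = \frac{3}{-605} \cdot \frac{1}{94} = 3 \left(- \frac{1}{605}\right) \frac{1}{94} = \left(- \frac{3}{605}\right) \frac{1}{94} = - \frac{3}{56870}$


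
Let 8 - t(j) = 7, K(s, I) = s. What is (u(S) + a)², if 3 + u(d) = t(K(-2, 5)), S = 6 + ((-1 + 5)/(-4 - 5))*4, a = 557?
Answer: 308025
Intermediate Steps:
t(j) = 1 (t(j) = 8 - 1*7 = 8 - 7 = 1)
S = 38/9 (S = 6 + (4/(-9))*4 = 6 + (4*(-⅑))*4 = 6 - 4/9*4 = 6 - 16/9 = 38/9 ≈ 4.2222)
u(d) = -2 (u(d) = -3 + 1 = -2)
(u(S) + a)² = (-2 + 557)² = 555² = 308025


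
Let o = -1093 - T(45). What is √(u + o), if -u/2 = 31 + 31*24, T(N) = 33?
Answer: 2*I*√669 ≈ 51.73*I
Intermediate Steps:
u = -1550 (u = -2*(31 + 31*24) = -2*(31 + 744) = -2*775 = -1550)
o = -1126 (o = -1093 - 1*33 = -1093 - 33 = -1126)
√(u + o) = √(-1550 - 1126) = √(-2676) = 2*I*√669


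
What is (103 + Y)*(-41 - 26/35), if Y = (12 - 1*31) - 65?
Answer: -27759/35 ≈ -793.11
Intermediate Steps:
Y = -84 (Y = (12 - 31) - 65 = -19 - 65 = -84)
(103 + Y)*(-41 - 26/35) = (103 - 84)*(-41 - 26/35) = 19*(-41 - 26/35) = 19*(-1461/35) = -27759/35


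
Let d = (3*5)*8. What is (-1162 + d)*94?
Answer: -97948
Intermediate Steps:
d = 120 (d = 15*8 = 120)
(-1162 + d)*94 = (-1162 + 120)*94 = -1042*94 = -97948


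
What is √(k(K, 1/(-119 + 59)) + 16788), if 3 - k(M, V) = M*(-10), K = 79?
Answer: √17581 ≈ 132.59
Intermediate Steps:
k(M, V) = 3 + 10*M (k(M, V) = 3 - M*(-10) = 3 - (-10)*M = 3 + 10*M)
√(k(K, 1/(-119 + 59)) + 16788) = √((3 + 10*79) + 16788) = √((3 + 790) + 16788) = √(793 + 16788) = √17581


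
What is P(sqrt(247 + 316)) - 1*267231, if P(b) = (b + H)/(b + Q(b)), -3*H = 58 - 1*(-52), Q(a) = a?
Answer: -534461/2 - 55*sqrt(563)/1689 ≈ -2.6723e+5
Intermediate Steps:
H = -110/3 (H = -(58 - 1*(-52))/3 = -(58 + 52)/3 = -1/3*110 = -110/3 ≈ -36.667)
P(b) = (-110/3 + b)/(2*b) (P(b) = (b - 110/3)/(b + b) = (-110/3 + b)/((2*b)) = (-110/3 + b)*(1/(2*b)) = (-110/3 + b)/(2*b))
P(sqrt(247 + 316)) - 1*267231 = (-110 + 3*sqrt(247 + 316))/(6*(sqrt(247 + 316))) - 1*267231 = (-110 + 3*sqrt(563))/(6*(sqrt(563))) - 267231 = (sqrt(563)/563)*(-110 + 3*sqrt(563))/6 - 267231 = sqrt(563)*(-110 + 3*sqrt(563))/3378 - 267231 = -267231 + sqrt(563)*(-110 + 3*sqrt(563))/3378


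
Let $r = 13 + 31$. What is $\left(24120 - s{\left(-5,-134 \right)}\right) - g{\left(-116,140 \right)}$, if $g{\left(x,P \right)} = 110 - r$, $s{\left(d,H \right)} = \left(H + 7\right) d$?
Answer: $23419$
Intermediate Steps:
$s{\left(d,H \right)} = d \left(7 + H\right)$ ($s{\left(d,H \right)} = \left(7 + H\right) d = d \left(7 + H\right)$)
$r = 44$
$g{\left(x,P \right)} = 66$ ($g{\left(x,P \right)} = 110 - 44 = 66$)
$\left(24120 - s{\left(-5,-134 \right)}\right) - g{\left(-116,140 \right)} = \left(24120 - - 5 \left(7 - 134\right)\right) - 66 = \left(24120 - \left(-5\right) \left(-127\right)\right) - 66 = \left(24120 - 635\right) - 66 = 23485 - 66 = 23419$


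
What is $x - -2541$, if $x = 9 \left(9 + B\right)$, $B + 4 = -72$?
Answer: $1938$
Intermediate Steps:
$B = -76$ ($B = -4 - 72 = -76$)
$x = -603$ ($x = 9 \left(9 - 76\right) = 9 \left(-67\right) = -603$)
$x - -2541 = -603 - -2541 = -603 + 2541 = 1938$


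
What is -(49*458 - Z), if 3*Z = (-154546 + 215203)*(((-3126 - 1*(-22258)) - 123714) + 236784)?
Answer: 2672969796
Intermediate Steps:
Z = 2672992238 (Z = ((-154546 + 215203)*(((-3126 - 1*(-22258)) - 123714) + 236784))/3 = (60657*(((-3126 + 22258) - 123714) + 236784))/3 = (60657*((19132 - 123714) + 236784))/3 = (60657*(-104582 + 236784))/3 = (60657*132202)/3 = (⅓)*8018976714 = 2672992238)
-(49*458 - Z) = -(49*458 - 1*2672992238) = -(22442 - 2672992238) = -1*(-2672969796) = 2672969796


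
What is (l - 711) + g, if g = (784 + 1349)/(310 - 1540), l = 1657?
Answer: 387149/410 ≈ 944.27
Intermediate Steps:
g = -711/410 (g = 2133/(-1230) = 2133*(-1/1230) = -711/410 ≈ -1.7341)
(l - 711) + g = (1657 - 711) - 711/410 = 946 - 711/410 = 387149/410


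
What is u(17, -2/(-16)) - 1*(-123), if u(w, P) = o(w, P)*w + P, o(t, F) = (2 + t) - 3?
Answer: 3161/8 ≈ 395.13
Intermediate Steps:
o(t, F) = -1 + t
u(w, P) = P + w*(-1 + w) (u(w, P) = (-1 + w)*w + P = w*(-1 + w) + P = P + w*(-1 + w))
u(17, -2/(-16)) - 1*(-123) = (-2/(-16) + 17*(-1 + 17)) - 1*(-123) = (-2*(-1/16) + 17*16) + 123 = (⅛ + 272) + 123 = 2177/8 + 123 = 3161/8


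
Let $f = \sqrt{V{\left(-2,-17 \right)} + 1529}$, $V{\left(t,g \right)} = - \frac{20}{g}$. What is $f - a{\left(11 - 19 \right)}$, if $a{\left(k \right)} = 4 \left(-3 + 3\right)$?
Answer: $\frac{\sqrt{442221}}{17} \approx 39.117$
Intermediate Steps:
$a{\left(k \right)} = 0$ ($a{\left(k \right)} = 4 \cdot 0 = 0$)
$f = \frac{\sqrt{442221}}{17}$ ($f = \sqrt{- \frac{20}{-17} + 1529} = \sqrt{\left(-20\right) \left(- \frac{1}{17}\right) + 1529} = \sqrt{\frac{20}{17} + 1529} = \sqrt{\frac{26013}{17}} = \frac{\sqrt{442221}}{17} \approx 39.117$)
$f - a{\left(11 - 19 \right)} = \frac{\sqrt{442221}}{17} - 0 = \frac{\sqrt{442221}}{17} + 0 = \frac{\sqrt{442221}}{17}$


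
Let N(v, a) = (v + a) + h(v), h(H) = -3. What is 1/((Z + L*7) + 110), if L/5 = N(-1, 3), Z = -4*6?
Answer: 1/51 ≈ 0.019608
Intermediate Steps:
Z = -24
N(v, a) = -3 + a + v (N(v, a) = (v + a) - 3 = (a + v) - 3 = -3 + a + v)
L = -5 (L = 5*(-3 + 3 - 1) = 5*(-1) = -5)
1/((Z + L*7) + 110) = 1/((-24 - 5*7) + 110) = 1/((-24 - 35) + 110) = 1/(-59 + 110) = 1/51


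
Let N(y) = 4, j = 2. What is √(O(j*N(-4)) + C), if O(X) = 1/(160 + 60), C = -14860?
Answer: I*√179805945/110 ≈ 121.9*I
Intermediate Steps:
O(X) = 1/220
√(O(j*N(-4)) + C) = √(1/220 - 14860) = √(-3269199/220) = I*√179805945/110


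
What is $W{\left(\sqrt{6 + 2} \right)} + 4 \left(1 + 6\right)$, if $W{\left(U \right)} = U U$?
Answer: $36$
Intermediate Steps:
$W{\left(U \right)} = U^{2}$
$W{\left(\sqrt{6 + 2} \right)} + 4 \left(1 + 6\right) = \left(\sqrt{6 + 2}\right)^{2} + 4 \left(1 + 6\right) = \left(\sqrt{8}\right)^{2} + 4 \cdot 7 = \left(2 \sqrt{2}\right)^{2} + 28 = 8 + 28 = 36$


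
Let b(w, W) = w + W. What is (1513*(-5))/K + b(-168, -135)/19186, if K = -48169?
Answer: 130546883/924170434 ≈ 0.14126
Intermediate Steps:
b(w, W) = W + w
(1513*(-5))/K + b(-168, -135)/19186 = (1513*(-5))/(-48169) + (-135 - 168)/19186 = -7565*(-1/48169) - 303*1/19186 = 7565/48169 - 303/19186 = 130546883/924170434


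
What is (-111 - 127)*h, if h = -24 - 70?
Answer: 22372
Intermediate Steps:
h = -94
(-111 - 127)*h = (-111 - 127)*(-94) = -238*(-94) = 22372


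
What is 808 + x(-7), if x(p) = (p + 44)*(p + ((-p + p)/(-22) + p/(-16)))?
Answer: 9043/16 ≈ 565.19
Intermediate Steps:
x(p) = 15*p*(44 + p)/16 (x(p) = (44 + p)*(p + (0*(-1/22) + p*(-1/16))) = (44 + p)*(p + (0 - p/16)) = (44 + p)*(p - p/16) = (44 + p)*(15*p/16) = 15*p*(44 + p)/16)
808 + x(-7) = 808 + (15/16)*(-7)*(44 - 7) = 808 + (15/16)*(-7)*37 = 808 - 3885/16 = 9043/16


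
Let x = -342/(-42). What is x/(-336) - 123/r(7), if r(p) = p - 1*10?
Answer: 32125/784 ≈ 40.976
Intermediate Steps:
r(p) = -10 + p (r(p) = p - 10 = -10 + p)
x = 57/7 (x = -342*(-1/42) = 57/7 ≈ 8.1429)
x/(-336) - 123/r(7) = (57/7)/(-336) - 123/(-10 + 7) = (57/7)*(-1/336) - 123/(-3) = -19/784 - 123*(-⅓) = -19/784 + 41 = 32125/784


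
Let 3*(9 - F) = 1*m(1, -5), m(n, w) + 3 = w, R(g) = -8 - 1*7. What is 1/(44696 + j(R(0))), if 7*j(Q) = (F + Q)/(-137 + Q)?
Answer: 1596/71334821 ≈ 2.2373e-5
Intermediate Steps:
R(g) = -15 (R(g) = -8 - 7 = -15)
m(n, w) = -3 + w
F = 35/3 (F = 9 - (-3 - 5)/3 = 9 - (-8)/3 = 9 - ⅓*(-8) = 9 + 8/3 = 35/3 ≈ 11.667)
j(Q) = (35/3 + Q)/(7*(-137 + Q)) (j(Q) = ((35/3 + Q)/(-137 + Q))/7 = (35/3 + Q)/(7*(-137 + Q)))
1/(44696 + j(R(0))) = 1/(44696 + (35 + 3*(-15))/(21*(-137 - 15))) = 1/(44696 + (1/21)*(35 - 45)/(-152)) = 1/(44696 + (1/21)*(-1/152)*(-10)) = 1/(44696 + 5/1596) = 1/(71334821/1596) = 1596/71334821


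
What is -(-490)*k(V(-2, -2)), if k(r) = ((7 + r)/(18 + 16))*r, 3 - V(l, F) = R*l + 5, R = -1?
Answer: -2940/17 ≈ -172.94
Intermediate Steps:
V(l, F) = -2 + l (V(l, F) = 3 - (-l + 5) = 3 - (5 - l) = 3 + (-5 + l) = -2 + l)
k(r) = r*(7/34 + r/34) (k(r) = ((7 + r)/34)*r = ((7 + r)*(1/34))*r = (7/34 + r/34)*r = r*(7/34 + r/34))
-(-490)*k(V(-2, -2)) = -(-490)*(-2 - 2)*(7 + (-2 - 2))/34 = -(-490)*(1/34)*(-4)*(7 - 4) = -(-490)*(1/34)*(-4)*3 = -(-490)*(-6)/17 = -1*2940/17 = -2940/17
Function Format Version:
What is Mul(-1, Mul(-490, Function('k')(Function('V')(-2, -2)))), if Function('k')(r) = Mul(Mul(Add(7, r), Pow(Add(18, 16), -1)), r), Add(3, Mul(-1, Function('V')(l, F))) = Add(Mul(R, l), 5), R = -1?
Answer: Rational(-2940, 17) ≈ -172.94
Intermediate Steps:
Function('V')(l, F) = Add(-2, l) (Function('V')(l, F) = Add(3, Mul(-1, Add(Mul(-1, l), 5))) = Add(3, Mul(-1, Add(5, Mul(-1, l)))) = Add(3, Add(-5, l)) = Add(-2, l))
Function('k')(r) = Mul(r, Add(Rational(7, 34), Mul(Rational(1, 34), r))) (Function('k')(r) = Mul(Mul(Add(7, r), Pow(34, -1)), r) = Mul(Mul(Add(7, r), Rational(1, 34)), r) = Mul(Add(Rational(7, 34), Mul(Rational(1, 34), r)), r) = Mul(r, Add(Rational(7, 34), Mul(Rational(1, 34), r))))
Mul(-1, Mul(-490, Function('k')(Function('V')(-2, -2)))) = Mul(-1, Mul(-490, Mul(Rational(1, 34), Add(-2, -2), Add(7, Add(-2, -2))))) = Mul(-1, Mul(-490, Mul(Rational(1, 34), -4, Add(7, -4)))) = Mul(-1, Mul(-490, Mul(Rational(1, 34), -4, 3))) = Mul(-1, Mul(-490, Rational(-6, 17))) = Mul(-1, Rational(2940, 17)) = Rational(-2940, 17)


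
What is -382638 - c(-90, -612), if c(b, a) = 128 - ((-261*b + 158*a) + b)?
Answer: -456062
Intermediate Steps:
c(b, a) = 128 - 158*a + 260*b (c(b, a) = 128 - (-260*b + 158*a) = 128 + (-158*a + 260*b) = 128 - 158*a + 260*b)
-382638 - c(-90, -612) = -382638 - (128 - 158*(-612) + 260*(-90)) = -382638 - (128 + 96696 - 23400) = -382638 - 1*73424 = -382638 - 73424 = -456062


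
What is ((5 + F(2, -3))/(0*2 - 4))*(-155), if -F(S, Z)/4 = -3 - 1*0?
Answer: 2635/4 ≈ 658.75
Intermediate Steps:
F(S, Z) = 12 (F(S, Z) = -4*(-3 - 1*0) = -4*(-3 + 0) = -4*(-3) = 12)
((5 + F(2, -3))/(0*2 - 4))*(-155) = ((5 + 12)/(0*2 - 4))*(-155) = (17/(0 - 4))*(-155) = (17/(-4))*(-155) = (17*(-1/4))*(-155) = -17/4*(-155) = 2635/4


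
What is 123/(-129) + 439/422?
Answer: 1575/18146 ≈ 0.086796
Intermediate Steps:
123/(-129) + 439/422 = 123*(-1/129) + 439*(1/422) = -41/43 + 439/422 = 1575/18146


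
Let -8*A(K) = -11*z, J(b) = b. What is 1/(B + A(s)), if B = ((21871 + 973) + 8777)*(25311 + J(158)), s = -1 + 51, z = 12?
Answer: 2/1610710531 ≈ 1.2417e-9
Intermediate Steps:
s = 50
A(K) = 33/2 (A(K) = -(-11)*12/8 = -⅛*(-132) = 33/2)
B = 805355249 (B = ((21871 + 973) + 8777)*(25311 + 158) = (22844 + 8777)*25469 = 31621*25469 = 805355249)
1/(B + A(s)) = 1/(805355249 + 33/2) = 1/(1610710531/2) = 2/1610710531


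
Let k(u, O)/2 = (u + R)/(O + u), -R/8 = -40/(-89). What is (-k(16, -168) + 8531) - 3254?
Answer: 8923683/1691 ≈ 5277.2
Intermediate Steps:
R = -320/89 (R = -(-320)/(-89) = -(-320)*(-1)/89 = -8*40/89 = -320/89 ≈ -3.5955)
k(u, O) = 2*(-320/89 + u)/(O + u) (k(u, O) = 2*((u - 320/89)/(O + u)) = 2*((-320/89 + u)/(O + u)) = 2*(-320/89 + u)/(O + u))
(-k(16, -168) + 8531) - 3254 = (-(-640/89 + 2*16)/(-168 + 16) + 8531) - 3254 = (-(-640/89 + 32)/(-152) + 8531) - 3254 = (-(-1)*2208/(152*89) + 8531) - 3254 = (-1*(-276/1691) + 8531) - 3254 = (276/1691 + 8531) - 3254 = 14426197/1691 - 3254 = 8923683/1691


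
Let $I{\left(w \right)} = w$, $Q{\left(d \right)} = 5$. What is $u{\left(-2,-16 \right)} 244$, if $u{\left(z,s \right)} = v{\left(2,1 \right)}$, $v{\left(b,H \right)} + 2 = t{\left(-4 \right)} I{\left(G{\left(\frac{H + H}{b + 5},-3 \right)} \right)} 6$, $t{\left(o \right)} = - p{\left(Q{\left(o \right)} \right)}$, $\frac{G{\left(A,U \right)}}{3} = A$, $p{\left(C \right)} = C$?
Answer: $- \frac{47336}{7} \approx -6762.3$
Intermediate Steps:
$G{\left(A,U \right)} = 3 A$
$t{\left(o \right)} = -5$ ($t{\left(o \right)} = \left(-1\right) 5 = -5$)
$v{\left(b,H \right)} = -2 - \frac{180 H}{5 + b}$ ($v{\left(b,H \right)} = -2 + - 5 \cdot 3 \frac{H + H}{b + 5} \cdot 6 = -2 + - 5 \cdot 3 \frac{2 H}{5 + b} 6 = -2 + - 5 \frac{6 H}{5 + b} 6 = -2 + - \frac{30 H}{5 + b} 6 = -2 - \frac{180 H}{5 + b}$)
$u{\left(z,s \right)} = - \frac{194}{7}$ ($u{\left(z,s \right)} = \frac{2 \left(-5 - 2 - 90\right)}{5 + 2} = \frac{2 \left(-5 - 2 - 90\right)}{7} = 2 \cdot \frac{1}{7} \left(-97\right) = - \frac{194}{7}$)
$u{\left(-2,-16 \right)} 244 = \left(- \frac{194}{7}\right) 244 = - \frac{47336}{7}$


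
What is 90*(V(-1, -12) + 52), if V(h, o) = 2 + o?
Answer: 3780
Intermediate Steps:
90*(V(-1, -12) + 52) = 90*((2 - 12) + 52) = 90*(-10 + 52) = 90*42 = 3780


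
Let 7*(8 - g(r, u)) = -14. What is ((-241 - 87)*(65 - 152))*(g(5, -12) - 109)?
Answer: -2825064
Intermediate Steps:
g(r, u) = 10 (g(r, u) = 8 - ⅐*(-14) = 8 + 2 = 10)
((-241 - 87)*(65 - 152))*(g(5, -12) - 109) = ((-241 - 87)*(65 - 152))*(10 - 109) = -328*(-87)*(-99) = 28536*(-99) = -2825064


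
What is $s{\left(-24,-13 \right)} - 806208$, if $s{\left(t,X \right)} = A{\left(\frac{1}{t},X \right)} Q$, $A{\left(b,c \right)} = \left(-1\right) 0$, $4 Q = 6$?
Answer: $-806208$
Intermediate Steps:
$Q = \frac{3}{2}$ ($Q = \frac{1}{4} \cdot 6 = \frac{3}{2} \approx 1.5$)
$A{\left(b,c \right)} = 0$
$s{\left(t,X \right)} = 0$ ($s{\left(t,X \right)} = 0 \cdot \frac{3}{2} = 0$)
$s{\left(-24,-13 \right)} - 806208 = 0 - 806208 = -806208$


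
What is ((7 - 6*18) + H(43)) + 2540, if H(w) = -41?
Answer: 2398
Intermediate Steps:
((7 - 6*18) + H(43)) + 2540 = ((7 - 6*18) - 41) + 2540 = ((7 - 108) - 41) + 2540 = (-101 - 41) + 2540 = -142 + 2540 = 2398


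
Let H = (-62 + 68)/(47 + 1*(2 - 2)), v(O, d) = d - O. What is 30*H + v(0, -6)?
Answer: -102/47 ≈ -2.1702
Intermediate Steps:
H = 6/47 (H = 6/(47 + 1*0) = 6/(47 + 0) = 6/47 ≈ 0.12766)
30*H + v(0, -6) = 30*(6/47) + (-6 - 1*0) = 180/47 + (-6 + 0) = 180/47 - 6 = -102/47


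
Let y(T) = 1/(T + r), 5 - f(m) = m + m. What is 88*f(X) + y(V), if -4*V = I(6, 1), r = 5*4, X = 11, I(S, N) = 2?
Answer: -58342/39 ≈ -1495.9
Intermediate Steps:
f(m) = 5 - 2*m (f(m) = 5 - (m + m) = 5 - 2*m)
r = 20
V = -1/2 (V = -1/4*2 = -1/2 ≈ -0.50000)
y(T) = 1/(20 + T) (y(T) = 1/(T + 20) = 1/(20 + T))
88*f(X) + y(V) = 88*(5 - 2*11) + 1/(20 - 1/2) = 88*(5 - 22) + 1/(39/2) = 88*(-17) + 2/39 = -1496 + 2/39 = -58342/39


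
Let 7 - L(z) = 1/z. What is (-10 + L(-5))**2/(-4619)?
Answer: -196/115475 ≈ -0.0016973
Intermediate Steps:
L(z) = 7 - 1/z
(-10 + L(-5))**2/(-4619) = (-10 + (7 - 1/(-5)))**2/(-4619) = (-10 + (7 - 1*(-1/5)))**2*(-1/4619) = (-10 + (7 + 1/5))**2*(-1/4619) = (-10 + 36/5)**2*(-1/4619) = (-14/5)**2*(-1/4619) = (196/25)*(-1/4619) = -196/115475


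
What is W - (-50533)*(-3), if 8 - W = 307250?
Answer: -458841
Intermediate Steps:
W = -307242 (W = 8 - 1*307250 = 8 - 307250 = -307242)
W - (-50533)*(-3) = -307242 - (-50533)*(-3) = -307242 - 1*151599 = -307242 - 151599 = -458841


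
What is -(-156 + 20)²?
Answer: -18496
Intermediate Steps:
-(-156 + 20)² = -1*(-136)² = -1*18496 = -18496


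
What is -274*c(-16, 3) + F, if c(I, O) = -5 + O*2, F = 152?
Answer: -122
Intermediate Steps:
c(I, O) = -5 + 2*O
-274*c(-16, 3) + F = -274*(-5 + 2*3) + 152 = -274*(-5 + 6) + 152 = -274*1 + 152 = -274 + 152 = -122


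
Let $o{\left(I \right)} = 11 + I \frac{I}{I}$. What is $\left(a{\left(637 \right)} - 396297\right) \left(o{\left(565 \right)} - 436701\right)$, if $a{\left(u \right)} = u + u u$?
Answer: $-4408787625$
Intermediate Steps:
$a{\left(u \right)} = u + u^{2}$
$o{\left(I \right)} = 11 + I$ ($o{\left(I \right)} = 11 + I 1 = 11 + I$)
$\left(a{\left(637 \right)} - 396297\right) \left(o{\left(565 \right)} - 436701\right) = \left(637 \left(1 + 637\right) - 396297\right) \left(\left(11 + 565\right) - 436701\right) = \left(637 \cdot 638 - 396297\right) \left(576 - 436701\right) = \left(406406 - 396297\right) \left(-436125\right) = 10109 \left(-436125\right) = -4408787625$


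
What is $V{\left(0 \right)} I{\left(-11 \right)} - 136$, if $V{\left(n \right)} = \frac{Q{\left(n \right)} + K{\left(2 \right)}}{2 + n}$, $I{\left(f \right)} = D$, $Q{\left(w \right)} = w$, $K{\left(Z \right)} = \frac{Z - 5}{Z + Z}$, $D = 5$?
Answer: $- \frac{1103}{8} \approx -137.88$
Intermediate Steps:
$K{\left(Z \right)} = \frac{-5 + Z}{2 Z}$
$I{\left(f \right)} = 5$
$V{\left(n \right)} = \frac{- \frac{3}{4} + n}{2 + n}$ ($V{\left(n \right)} = \frac{n + \frac{-5 + 2}{2 \cdot 2}}{2 + n} = \frac{n + \frac{1}{2} \cdot \frac{1}{2} \left(-3\right)}{2 + n} = \frac{n - \frac{3}{4}}{2 + n} = \frac{- \frac{3}{4} + n}{2 + n}$)
$V{\left(0 \right)} I{\left(-11 \right)} - 136 = \frac{- \frac{3}{4} + 0}{2 + 0} \cdot 5 - 136 = \frac{1}{2} \left(- \frac{3}{4}\right) 5 - 136 = \left(- \frac{3}{8}\right) 5 - 136 = - \frac{15}{8} - 136 = - \frac{1103}{8}$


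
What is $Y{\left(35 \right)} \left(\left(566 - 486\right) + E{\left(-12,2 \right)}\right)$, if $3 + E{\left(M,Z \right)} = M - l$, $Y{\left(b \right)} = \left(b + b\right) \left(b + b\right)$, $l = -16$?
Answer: $396900$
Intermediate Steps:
$Y{\left(b \right)} = 4 b^{2}$ ($Y{\left(b \right)} = 2 b 2 b = 4 b^{2}$)
$E{\left(M,Z \right)} = 13 + M$ ($E{\left(M,Z \right)} = -3 + \left(M - -16\right) = -3 + \left(M + 16\right) = -3 + \left(16 + M\right) = 13 + M$)
$Y{\left(35 \right)} \left(\left(566 - 486\right) + E{\left(-12,2 \right)}\right) = 4 \cdot 35^{2} \left(\left(566 - 486\right) + \left(13 - 12\right)\right) = 4 \cdot 1225 \left(\left(566 - 486\right) + 1\right) = 4900 \left(80 + 1\right) = 4900 \cdot 81 = 396900$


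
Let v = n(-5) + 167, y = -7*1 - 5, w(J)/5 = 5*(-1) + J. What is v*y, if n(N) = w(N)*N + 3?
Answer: -5040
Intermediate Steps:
w(J) = -25 + 5*J (w(J) = 5*(5*(-1) + J) = 5*(-5 + J) = -25 + 5*J)
n(N) = 3 + N*(-25 + 5*N) (n(N) = (-25 + 5*N)*N + 3 = N*(-25 + 5*N) + 3 = 3 + N*(-25 + 5*N))
y = -12 (y = -7 - 5 = -12)
v = 420 (v = (3 + 5*(-5)*(-5 - 5)) + 167 = (3 + 5*(-5)*(-10)) + 167 = (3 + 250) + 167 = 253 + 167 = 420)
v*y = 420*(-12) = -5040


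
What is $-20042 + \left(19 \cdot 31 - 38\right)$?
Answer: $-19491$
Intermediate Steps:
$-20042 + \left(19 \cdot 31 - 38\right) = -20042 + \left(589 - 38\right) = -20042 + 551 = -19491$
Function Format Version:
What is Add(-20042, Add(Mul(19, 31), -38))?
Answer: -19491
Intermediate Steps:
Add(-20042, Add(Mul(19, 31), -38)) = Add(-20042, Add(589, -38)) = Add(-20042, 551) = -19491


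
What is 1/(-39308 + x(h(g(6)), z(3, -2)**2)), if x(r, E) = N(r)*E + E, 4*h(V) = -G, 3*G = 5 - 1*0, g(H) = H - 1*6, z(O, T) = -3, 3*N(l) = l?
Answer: -4/157201 ≈ -2.5445e-5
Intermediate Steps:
N(l) = l/3
g(H) = -6 + H (g(H) = H - 6 = -6 + H)
G = 5/3 (G = (5 - 1*0)/3 = (5 + 0)/3 = (1/3)*5 = 5/3 ≈ 1.6667)
h(V) = -5/12 (h(V) = (-1*5/3)/4 = (1/4)*(-5/3) = -5/12)
x(r, E) = E + E*r/3 (x(r, E) = (r/3)*E + E = E*r/3 + E = E + E*r/3)
1/(-39308 + x(h(g(6)), z(3, -2)**2)) = 1/(-39308 + (1/3)*(-3)**2*(3 - 5/12)) = 1/(-39308 + (1/3)*9*(31/12)) = 1/(-39308 + 31/4) = 1/(-157201/4) = -4/157201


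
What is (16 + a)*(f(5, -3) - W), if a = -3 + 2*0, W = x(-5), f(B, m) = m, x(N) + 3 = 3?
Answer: -39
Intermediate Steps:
x(N) = 0 (x(N) = -3 + 3 = 0)
W = 0
a = -3 (a = -3 + 0 = -3)
(16 + a)*(f(5, -3) - W) = (16 - 3)*(-3 - 1*0) = 13*(-3 + 0) = 13*(-3) = -39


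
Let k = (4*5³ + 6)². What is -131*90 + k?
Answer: 244246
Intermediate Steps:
k = 256036 (k = (4*125 + 6)² = (500 + 6)² = 506² = 256036)
-131*90 + k = -131*90 + 256036 = -11790 + 256036 = 244246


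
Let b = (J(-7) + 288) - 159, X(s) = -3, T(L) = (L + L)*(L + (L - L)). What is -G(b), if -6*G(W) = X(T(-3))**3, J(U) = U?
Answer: -9/2 ≈ -4.5000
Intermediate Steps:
T(L) = 2*L**2 (T(L) = (2*L)*(L + 0) = (2*L)*L = 2*L**2)
b = 122 (b = (-7 + 288) - 159 = 281 - 159 = 122)
G(W) = 9/2 (G(W) = -1/6*(-3)**3 = -1/6*(-27) = 9/2)
-G(b) = -1*9/2 = -9/2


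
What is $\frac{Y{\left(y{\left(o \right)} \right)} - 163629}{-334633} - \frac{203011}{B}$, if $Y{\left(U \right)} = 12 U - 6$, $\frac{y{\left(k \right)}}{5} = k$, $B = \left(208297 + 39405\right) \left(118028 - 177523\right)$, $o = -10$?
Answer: $\frac{186184933592701}{379345901843090} \approx 0.49081$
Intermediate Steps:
$B = -14737030490$ ($B = 247702 \left(-59495\right) = -14737030490$)
$y{\left(k \right)} = 5 k$
$Y{\left(U \right)} = -6 + 12 U$
$\frac{Y{\left(y{\left(o \right)} \right)} - 163629}{-334633} - \frac{203011}{B} = \frac{\left(-6 + 12 \cdot 5 \left(-10\right)\right) - 163629}{-334633} - \frac{203011}{-14737030490} = \left(\left(-6 + 12 \left(-50\right)\right) - 163629\right) \left(- \frac{1}{334633}\right) - - \frac{203011}{14737030490} = \left(\left(-6 - 600\right) - 163629\right) \left(- \frac{1}{334633}\right) + \frac{203011}{14737030490} = \left(-606 - 163629\right) \left(- \frac{1}{334633}\right) + \frac{203011}{14737030490} = \left(-164235\right) \left(- \frac{1}{334633}\right) + \frac{203011}{14737030490} = \frac{164235}{334633} + \frac{203011}{14737030490} = \frac{186184933592701}{379345901843090}$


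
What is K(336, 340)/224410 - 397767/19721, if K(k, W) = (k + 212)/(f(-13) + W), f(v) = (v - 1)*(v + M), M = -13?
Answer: -15710266372943/778903771360 ≈ -20.170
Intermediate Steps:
f(v) = (-1 + v)*(-13 + v) (f(v) = (v - 1)*(v - 13) = (-1 + v)*(-13 + v))
K(k, W) = (212 + k)/(364 + W) (K(k, W) = (k + 212)/((13 + (-13)**2 - 14*(-13)) + W) = (212 + k)/((13 + 169 + 182) + W) = (212 + k)/(364 + W))
K(336, 340)/224410 - 397767/19721 = ((212 + 336)/(364 + 340))/224410 - 397767/19721 = (548/704)*(1/224410) - 397767*1/19721 = ((1/704)*548)*(1/224410) - 397767/19721 = (137/176)*(1/224410) - 397767/19721 = 137/39496160 - 397767/19721 = -15710266372943/778903771360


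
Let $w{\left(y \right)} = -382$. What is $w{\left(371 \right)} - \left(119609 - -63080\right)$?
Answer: $-183071$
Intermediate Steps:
$w{\left(371 \right)} - \left(119609 - -63080\right) = -382 - \left(119609 - -63080\right) = -382 - \left(119609 + 63080\right) = -382 - 182689 = -183071$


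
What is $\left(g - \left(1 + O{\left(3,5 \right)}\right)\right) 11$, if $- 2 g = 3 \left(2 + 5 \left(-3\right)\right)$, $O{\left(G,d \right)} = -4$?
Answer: $\frac{495}{2} \approx 247.5$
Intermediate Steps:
$g = \frac{39}{2}$ ($g = - \frac{3 \left(2 + 5 \left(-3\right)\right)}{2} = - \frac{3 \left(2 - 15\right)}{2} = - \frac{3 \left(-13\right)}{2} = \left(- \frac{1}{2}\right) \left(-39\right) = \frac{39}{2} \approx 19.5$)
$\left(g - \left(1 + O{\left(3,5 \right)}\right)\right) 11 = \left(\frac{39}{2} - -3\right) 11 = \left(\frac{39}{2} + \left(-1 + 4\right)\right) 11 = \left(\frac{39}{2} + 3\right) 11 = \frac{45}{2} \cdot 11 = \frac{495}{2}$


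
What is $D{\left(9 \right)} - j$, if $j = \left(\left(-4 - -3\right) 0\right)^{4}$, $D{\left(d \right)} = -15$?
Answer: $-15$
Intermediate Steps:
$j = 0$ ($j = \left(\left(-4 + 3\right) 0\right)^{4} = \left(\left(-1\right) 0\right)^{4} = 0^{4} = 0$)
$D{\left(9 \right)} - j = -15 - 0 = -15 + 0 = -15$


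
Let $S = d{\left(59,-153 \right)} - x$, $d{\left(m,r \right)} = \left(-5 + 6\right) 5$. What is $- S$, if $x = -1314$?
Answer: $-1319$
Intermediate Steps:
$d{\left(m,r \right)} = 5$ ($d{\left(m,r \right)} = 1 \cdot 5 = 5$)
$S = 1319$ ($S = 5 - -1314 = 5 + 1314 = 1319$)
$- S = \left(-1\right) 1319 = -1319$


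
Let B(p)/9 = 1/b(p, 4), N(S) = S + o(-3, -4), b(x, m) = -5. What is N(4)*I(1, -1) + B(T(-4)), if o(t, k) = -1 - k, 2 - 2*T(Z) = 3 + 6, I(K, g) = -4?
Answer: -149/5 ≈ -29.800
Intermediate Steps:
T(Z) = -7/2 (T(Z) = 1 - (3 + 6)/2 = 1 - ½*9 = 1 - 9/2 = -7/2)
N(S) = 3 + S (N(S) = S + (-1 - 1*(-4)) = S + (-1 + 4) = S + 3 = 3 + S)
B(p) = -9/5 (B(p) = 9/(-5) = 9*(-⅕) = -9/5)
N(4)*I(1, -1) + B(T(-4)) = (3 + 4)*(-4) - 9/5 = 7*(-4) - 9/5 = -28 - 9/5 = -149/5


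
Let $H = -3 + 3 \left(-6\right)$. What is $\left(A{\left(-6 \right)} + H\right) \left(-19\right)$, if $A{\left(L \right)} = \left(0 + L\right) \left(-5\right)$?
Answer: $-171$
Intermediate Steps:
$H = -21$ ($H = -3 - 18 = -21$)
$A{\left(L \right)} = - 5 L$ ($A{\left(L \right)} = L \left(-5\right) = - 5 L$)
$\left(A{\left(-6 \right)} + H\right) \left(-19\right) = \left(\left(-5\right) \left(-6\right) - 21\right) \left(-19\right) = \left(30 - 21\right) \left(-19\right) = 9 \left(-19\right) = -171$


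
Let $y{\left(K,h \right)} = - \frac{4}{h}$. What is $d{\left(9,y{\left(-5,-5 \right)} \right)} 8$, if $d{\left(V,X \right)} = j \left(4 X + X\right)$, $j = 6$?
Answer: $192$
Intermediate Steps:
$d{\left(V,X \right)} = 30 X$ ($d{\left(V,X \right)} = 6 \left(4 X + X\right) = 6 \cdot 5 X = 30 X$)
$d{\left(9,y{\left(-5,-5 \right)} \right)} 8 = 30 \left(- \frac{4}{-5}\right) 8 = 30 \left(\left(-4\right) \left(- \frac{1}{5}\right)\right) 8 = 30 \cdot \frac{4}{5} \cdot 8 = 24 \cdot 8 = 192$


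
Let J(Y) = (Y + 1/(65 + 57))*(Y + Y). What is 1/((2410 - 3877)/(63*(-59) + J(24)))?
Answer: 52147/29829 ≈ 1.7482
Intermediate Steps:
J(Y) = 2*Y*(1/122 + Y) (J(Y) = (Y + 1/122)*(2*Y) = (1/122 + Y)*(2*Y) = 2*Y*(1/122 + Y))
1/((2410 - 3877)/(63*(-59) + J(24))) = 1/((2410 - 3877)/(63*(-59) + (1/61)*24*(1 + 122*24))) = 1/(-1467/(-3717 + (1/61)*24*(1 + 2928))) = 1/(-1467/(-3717 + (1/61)*24*2929)) = 1/(-1467/(-3717 + 70296/61)) = 1/(-1467/(-156441/61)) = 1/(-1467*(-61/156441)) = 1/(29829/52147) = 52147/29829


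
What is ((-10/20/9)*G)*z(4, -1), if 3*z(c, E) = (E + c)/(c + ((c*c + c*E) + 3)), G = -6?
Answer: 1/57 ≈ 0.017544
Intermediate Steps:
z(c, E) = (E + c)/(3*(3 + c + c**2 + E*c)) (z(c, E) = ((E + c)/(c + ((c*c + c*E) + 3)))/3 = ((E + c)/(c + ((c**2 + E*c) + 3)))/3 = ((E + c)/(c + (3 + c**2 + E*c)))/3 = ((E + c)/(3 + c + c**2 + E*c))/3 = (E + c)/(3*(3 + c + c**2 + E*c)))
((-10/20/9)*G)*z(4, -1) = ((-10/20/9)*(-6))*(((1/3)*(-1) + (1/3)*4)/(3 + 4 + 4**2 - 1*4)) = ((-10*1/20*(1/9))*(-6))*((-1/3 + 4/3)/(3 + 4 + 16 - 4)) = (-1/2*1/9*(-6))*(1/19) = (-1/18*(-6))*((1/19)*1) = (1/3)*(1/19) = 1/57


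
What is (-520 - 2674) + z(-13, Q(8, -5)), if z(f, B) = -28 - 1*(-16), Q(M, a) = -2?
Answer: -3206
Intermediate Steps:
z(f, B) = -12 (z(f, B) = -28 + 16 = -12)
(-520 - 2674) + z(-13, Q(8, -5)) = (-520 - 2674) - 12 = -3194 - 12 = -3206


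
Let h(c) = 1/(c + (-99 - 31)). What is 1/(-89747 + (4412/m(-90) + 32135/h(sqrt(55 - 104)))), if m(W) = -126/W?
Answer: -208943133/893443347660586 - 11022305*I/893443347660586 ≈ -2.3386e-7 - 1.2337e-8*I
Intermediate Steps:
h(c) = 1/(-130 + c) (h(c) = 1/(c - 130) = 1/(-130 + c))
1/(-89747 + (4412/m(-90) + 32135/h(sqrt(55 - 104)))) = 1/(-89747 + (4412/((-126/(-90))) + 32135/(1/(-130 + sqrt(55 - 104))))) = 1/(-89747 + (4412/((-126*(-1/90))) + 32135/(1/(-130 + sqrt(-49))))) = 1/(-89747 + (4412/(7/5) + 32135/(1/(-130 + 7*I)))) = 1/(-89747 + (4412*(5/7) + 32135/(((-130 - 7*I)/16949)))) = 1/(-89747 + (22060/7 + 32135*(-130 + 7*I))) = 1/(-89747 + (22060/7 + (-4177550 + 224945*I))) = 1/(-89747 + (-29220790/7 + 224945*I)) = 1/(-29849019/7 + 224945*I) = 49*(-29849019/7 - 224945*I)/893443347660586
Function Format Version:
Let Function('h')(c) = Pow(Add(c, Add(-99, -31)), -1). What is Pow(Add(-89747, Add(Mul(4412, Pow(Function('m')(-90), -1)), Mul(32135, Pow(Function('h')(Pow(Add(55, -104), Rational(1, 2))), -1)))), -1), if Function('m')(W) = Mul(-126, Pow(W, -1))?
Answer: Add(Rational(-208943133, 893443347660586), Mul(Rational(-11022305, 893443347660586), I)) ≈ Add(-2.3386e-7, Mul(-1.2337e-8, I))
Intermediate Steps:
Function('h')(c) = Pow(Add(-130, c), -1) (Function('h')(c) = Pow(Add(c, -130), -1) = Pow(Add(-130, c), -1))
Pow(Add(-89747, Add(Mul(4412, Pow(Function('m')(-90), -1)), Mul(32135, Pow(Function('h')(Pow(Add(55, -104), Rational(1, 2))), -1)))), -1) = Pow(Add(-89747, Add(Mul(4412, Pow(Mul(-126, Pow(-90, -1)), -1)), Mul(32135, Pow(Pow(Add(-130, Pow(Add(55, -104), Rational(1, 2))), -1), -1)))), -1) = Pow(Add(-89747, Add(Mul(4412, Pow(Mul(-126, Rational(-1, 90)), -1)), Mul(32135, Pow(Pow(Add(-130, Pow(-49, Rational(1, 2))), -1), -1)))), -1) = Pow(Add(-89747, Add(Mul(4412, Pow(Rational(7, 5), -1)), Mul(32135, Pow(Pow(Add(-130, Mul(7, I)), -1), -1)))), -1) = Pow(Add(-89747, Add(Mul(4412, Rational(5, 7)), Mul(32135, Pow(Mul(Rational(1, 16949), Add(-130, Mul(-7, I))), -1)))), -1) = Pow(Add(-89747, Add(Rational(22060, 7), Mul(32135, Add(-130, Mul(7, I))))), -1) = Pow(Add(-89747, Add(Rational(22060, 7), Add(-4177550, Mul(224945, I)))), -1) = Pow(Add(-89747, Add(Rational(-29220790, 7), Mul(224945, I))), -1) = Pow(Add(Rational(-29849019, 7), Mul(224945, I)), -1) = Mul(Rational(49, 893443347660586), Add(Rational(-29849019, 7), Mul(-224945, I)))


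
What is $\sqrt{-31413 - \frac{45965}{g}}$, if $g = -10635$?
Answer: $\frac{i \sqrt{142096910766}}{2127} \approx 177.22 i$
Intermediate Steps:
$\sqrt{-31413 - \frac{45965}{g}} = \sqrt{-31413 - \frac{45965}{-10635}} = \sqrt{-31413 - - \frac{9193}{2127}} = \sqrt{-31413 + \frac{9193}{2127}} = \sqrt{- \frac{66806258}{2127}} = \frac{i \sqrt{142096910766}}{2127}$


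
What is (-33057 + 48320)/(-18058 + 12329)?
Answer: -15263/5729 ≈ -2.6642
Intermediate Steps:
(-33057 + 48320)/(-18058 + 12329) = 15263/(-5729) = 15263*(-1/5729) = -15263/5729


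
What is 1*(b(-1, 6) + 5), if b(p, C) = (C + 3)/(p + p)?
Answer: ½ ≈ 0.50000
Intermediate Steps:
b(p, C) = (3 + C)/(2*p) (b(p, C) = (3 + C)/((2*p)) = (3 + C)*(1/(2*p)) = (3 + C)/(2*p))
1*(b(-1, 6) + 5) = 1*((½)*(3 + 6)/(-1) + 5) = 1*((½)*(-1)*9 + 5) = 1*(-9/2 + 5) = 1*(½) = ½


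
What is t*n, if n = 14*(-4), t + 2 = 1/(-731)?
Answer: 81928/731 ≈ 112.08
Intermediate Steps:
t = -1463/731 (t = -2 + 1/(-731) = -2 - 1/731 = -1463/731 ≈ -2.0014)
n = -56
t*n = -1463/731*(-56) = 81928/731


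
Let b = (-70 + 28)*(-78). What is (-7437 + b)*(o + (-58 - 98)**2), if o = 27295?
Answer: -214836591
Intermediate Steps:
b = 3276 (b = -42*(-78) = 3276)
(-7437 + b)*(o + (-58 - 98)**2) = (-7437 + 3276)*(27295 + (-58 - 98)**2) = -4161*(27295 + (-156)**2) = -4161*(27295 + 24336) = -4161*51631 = -214836591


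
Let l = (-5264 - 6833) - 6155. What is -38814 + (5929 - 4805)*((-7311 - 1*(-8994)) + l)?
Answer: -18662370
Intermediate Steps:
l = -18252 (l = -12097 - 6155 = -18252)
-38814 + (5929 - 4805)*((-7311 - 1*(-8994)) + l) = -38814 + (5929 - 4805)*((-7311 - 1*(-8994)) - 18252) = -38814 + 1124*((-7311 + 8994) - 18252) = -38814 + 1124*(1683 - 18252) = -38814 + 1124*(-16569) = -38814 - 18623556 = -18662370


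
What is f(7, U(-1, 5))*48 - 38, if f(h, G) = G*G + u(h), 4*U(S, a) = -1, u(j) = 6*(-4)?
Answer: -1187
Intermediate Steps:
u(j) = -24
U(S, a) = -¼ (U(S, a) = (¼)*(-1) = -¼)
f(h, G) = -24 + G² (f(h, G) = G*G - 24 = G² - 24 = -24 + G²)
f(7, U(-1, 5))*48 - 38 = (-24 + (-¼)²)*48 - 38 = (-24 + 1/16)*48 - 38 = -383/16*48 - 38 = -1149 - 38 = -1187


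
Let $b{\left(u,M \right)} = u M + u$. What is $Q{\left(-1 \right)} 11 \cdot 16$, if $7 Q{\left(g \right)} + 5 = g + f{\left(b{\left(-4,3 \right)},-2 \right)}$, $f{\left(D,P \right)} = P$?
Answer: $- \frac{1408}{7} \approx -201.14$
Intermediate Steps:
$b{\left(u,M \right)} = u + M u$ ($b{\left(u,M \right)} = M u + u = u + M u$)
$Q{\left(g \right)} = -1 + \frac{g}{7}$ ($Q{\left(g \right)} = - \frac{5}{7} + \frac{g - 2}{7} = - \frac{5}{7} + \frac{-2 + g}{7} = - \frac{5}{7} + \left(- \frac{2}{7} + \frac{g}{7}\right) = -1 + \frac{g}{7}$)
$Q{\left(-1 \right)} 11 \cdot 16 = \left(-1 + \frac{1}{7} \left(-1\right)\right) 11 \cdot 16 = \left(-1 - \frac{1}{7}\right) 11 \cdot 16 = \left(- \frac{8}{7}\right) 11 \cdot 16 = \left(- \frac{88}{7}\right) 16 = - \frac{1408}{7}$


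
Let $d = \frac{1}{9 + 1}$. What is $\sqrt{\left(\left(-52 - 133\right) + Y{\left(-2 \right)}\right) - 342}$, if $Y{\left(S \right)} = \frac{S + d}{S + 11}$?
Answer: $\frac{i \sqrt{474490}}{30} \approx 22.961 i$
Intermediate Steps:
$d = \frac{1}{10} \approx 0.1$
$Y{\left(S \right)} = \frac{\frac{1}{10} + S}{11 + S}$ ($Y{\left(S \right)} = \frac{S + \frac{1}{10}}{S + 11} = \frac{\frac{1}{10} + S}{11 + S}$)
$\sqrt{\left(\left(-52 - 133\right) + Y{\left(-2 \right)}\right) - 342} = \sqrt{\left(\left(-52 - 133\right) + \frac{\frac{1}{10} - 2}{11 - 2}\right) - 342} = \sqrt{\left(-185 + \frac{1}{9} \left(- \frac{19}{10}\right)\right) - 342} = \sqrt{\left(-185 - \frac{19}{90}\right) - 342} = \sqrt{- \frac{16669}{90} - 342} = \sqrt{- \frac{47449}{90}} = \frac{i \sqrt{474490}}{30}$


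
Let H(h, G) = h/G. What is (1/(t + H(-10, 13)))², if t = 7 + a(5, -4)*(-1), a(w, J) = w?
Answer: 169/256 ≈ 0.66016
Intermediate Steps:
t = 2 (t = 7 + 5*(-1) = 7 - 5 = 2)
(1/(t + H(-10, 13)))² = (1/(2 - 10/13))² = (1/(16/13))² = (13/16)² = 169/256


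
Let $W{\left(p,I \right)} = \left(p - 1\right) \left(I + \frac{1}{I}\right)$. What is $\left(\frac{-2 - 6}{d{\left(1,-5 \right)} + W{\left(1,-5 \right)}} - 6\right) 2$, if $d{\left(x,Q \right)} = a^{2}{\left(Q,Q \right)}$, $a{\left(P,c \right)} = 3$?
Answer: $- \frac{124}{9} \approx -13.778$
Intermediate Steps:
$d{\left(x,Q \right)} = 9$ ($d{\left(x,Q \right)} = 3^{2} = 9$)
$W{\left(p,I \right)} = \left(-1 + p\right) \left(I + \frac{1}{I}\right)$
$\left(\frac{-2 - 6}{d{\left(1,-5 \right)} + W{\left(1,-5 \right)}} - 6\right) 2 = \left(\frac{-2 - 6}{9 + \frac{-1 + 1 + \left(-5\right)^{2} \left(-1 + 1\right)}{-5}} - 6\right) 2 = \left(- \frac{8}{9 - \frac{-1 + 1 + 25 \cdot 0}{5}} - 6\right) 2 = \left(- \frac{8}{9 - \frac{-1 + 1 + 0}{5}} - 6\right) 2 = \left(- \frac{8}{9 - 0} - 6\right) 2 = \left(- \frac{8}{9 + 0} - 6\right) 2 = \left(- \frac{8}{9} - 6\right) 2 = \left(- \frac{62}{9}\right) 2 = - \frac{124}{9}$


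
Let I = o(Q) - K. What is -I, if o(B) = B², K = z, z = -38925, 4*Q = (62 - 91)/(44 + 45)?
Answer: -4933199641/126736 ≈ -38925.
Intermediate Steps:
Q = -29/356 (Q = ((62 - 91)/(44 + 45))/4 = (-29/89)/4 = (-29*1/89)/4 = (¼)*(-29/89) = -29/356 ≈ -0.081461)
K = -38925
I = 4933199641/126736 (I = (-29/356)² - 1*(-38925) = 841/126736 + 38925 = 4933199641/126736 ≈ 38925.)
-I = -1*4933199641/126736 = -4933199641/126736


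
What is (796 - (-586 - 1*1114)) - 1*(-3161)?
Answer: 5657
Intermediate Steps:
(796 - (-586 - 1*1114)) - 1*(-3161) = (796 - (-586 - 1114)) + 3161 = (796 - 1*(-1700)) + 3161 = (796 + 1700) + 3161 = 2496 + 3161 = 5657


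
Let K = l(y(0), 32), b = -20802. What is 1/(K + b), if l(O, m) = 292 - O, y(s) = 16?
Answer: -1/20526 ≈ -4.8719e-5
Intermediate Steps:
K = 276 (K = 292 - 1*16 = 292 - 16 = 276)
1/(K + b) = 1/(276 - 20802) = 1/(-20526) = -1/20526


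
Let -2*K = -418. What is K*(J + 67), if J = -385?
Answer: -66462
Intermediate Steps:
K = 209 (K = -½*(-418) = 209)
K*(J + 67) = 209*(-385 + 67) = 209*(-318) = -66462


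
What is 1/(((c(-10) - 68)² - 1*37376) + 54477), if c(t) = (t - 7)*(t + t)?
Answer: 1/91085 ≈ 1.0979e-5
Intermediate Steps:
c(t) = 2*t*(-7 + t) (c(t) = (-7 + t)*(2*t) = 2*t*(-7 + t))
1/(((c(-10) - 68)² - 1*37376) + 54477) = 1/(((2*(-10)*(-7 - 10) - 68)² - 1*37376) + 54477) = 1/(((2*(-10)*(-17) - 68)² - 37376) + 54477) = 1/(((340 - 68)² - 37376) + 54477) = 1/((272² - 37376) + 54477) = 1/((73984 - 37376) + 54477) = 1/(36608 + 54477) = 1/91085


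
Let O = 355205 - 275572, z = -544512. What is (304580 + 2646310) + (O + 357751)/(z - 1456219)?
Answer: 5903936663206/2000731 ≈ 2.9509e+6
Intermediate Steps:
O = 79633
(304580 + 2646310) + (O + 357751)/(z - 1456219) = (304580 + 2646310) + (79633 + 357751)/(-544512 - 1456219) = 2950890 + 437384/(-2000731) = 2950890 + 437384*(-1/2000731) = 2950890 - 437384/2000731 = 5903936663206/2000731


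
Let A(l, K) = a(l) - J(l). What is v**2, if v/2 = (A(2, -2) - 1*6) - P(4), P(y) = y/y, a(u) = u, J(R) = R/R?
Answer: 144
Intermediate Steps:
J(R) = 1
P(y) = 1
A(l, K) = -1 + l (A(l, K) = l - 1*1 = l - 1 = -1 + l)
v = -12 (v = 2*(((-1 + 2) - 1*6) - 1*1) = 2*((1 - 6) - 1) = 2*(-5 - 1) = 2*(-6) = -12)
v**2 = (-12)**2 = 144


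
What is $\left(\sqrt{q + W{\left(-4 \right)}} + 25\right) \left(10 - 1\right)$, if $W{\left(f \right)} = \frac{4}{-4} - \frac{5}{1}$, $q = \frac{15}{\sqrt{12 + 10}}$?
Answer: $225 + \frac{9 \sqrt{-2904 + 330 \sqrt{22}}}{22} \approx 225.0 + 15.065 i$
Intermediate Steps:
$q = \frac{15 \sqrt{22}}{22}$ ($q = \frac{15}{\sqrt{22}} = 15 \frac{\sqrt{22}}{22} = \frac{15 \sqrt{22}}{22} \approx 3.198$)
$W{\left(f \right)} = -6$ ($W{\left(f \right)} = 4 \left(- \frac{1}{4}\right) - 5 = -1 - 5 = -6$)
$\left(\sqrt{q + W{\left(-4 \right)}} + 25\right) \left(10 - 1\right) = \left(\sqrt{\frac{15 \sqrt{22}}{22} - 6} + 25\right) \left(10 - 1\right) = \left(\sqrt{-6 + \frac{15 \sqrt{22}}{22}} + 25\right) \left(10 - 1\right) = \left(25 + \sqrt{-6 + \frac{15 \sqrt{22}}{22}}\right) 9 = 225 + 9 \sqrt{-6 + \frac{15 \sqrt{22}}{22}}$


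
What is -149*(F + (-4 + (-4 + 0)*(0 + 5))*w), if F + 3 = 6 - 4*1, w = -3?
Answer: -10579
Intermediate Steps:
F = -1 (F = -3 + (6 - 4*1) = -3 + (6 - 4) = -3 + 2 = -1)
-149*(F + (-4 + (-4 + 0)*(0 + 5))*w) = -149*(-1 + (-4 + (-4 + 0)*(0 + 5))*(-3)) = -149*(-1 + (-4 - 4*5)*(-3)) = -149*(-1 + (-4 - 20)*(-3)) = -149*(-1 - 24*(-3)) = -149*(-1 + 72) = -149*71 = -10579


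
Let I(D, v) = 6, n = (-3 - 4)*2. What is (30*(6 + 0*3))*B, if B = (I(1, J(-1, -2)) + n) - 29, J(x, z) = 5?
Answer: -6660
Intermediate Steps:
n = -14 (n = -7*2 = -14)
B = -37 (B = (6 - 14) - 29 = -8 - 29 = -37)
(30*(6 + 0*3))*B = (30*(6 + 0*3))*(-37) = (30*(6 + 0))*(-37) = (30*6)*(-37) = 180*(-37) = -6660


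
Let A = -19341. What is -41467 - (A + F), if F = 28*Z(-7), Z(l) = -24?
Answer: -21454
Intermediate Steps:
F = -672 (F = 28*(-24) = -672)
-41467 - (A + F) = -41467 - (-19341 - 672) = -41467 - 1*(-20013) = -41467 + 20013 = -21454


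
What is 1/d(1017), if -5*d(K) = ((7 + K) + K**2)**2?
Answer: -5/1071873007969 ≈ -4.6647e-12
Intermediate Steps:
d(K) = -(7 + K + K**2)**2/5 (d(K) = -((7 + K) + K**2)**2/5 = -(7 + K + K**2)**2/5)
1/d(1017) = 1/(-(7 + 1017 + 1017**2)**2/5) = 1/(-(7 + 1017 + 1034289)**2/5) = 1/(-1/5*1035313**2) = 1/(-1/5*1071873007969) = 1/(-1071873007969/5) = -5/1071873007969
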